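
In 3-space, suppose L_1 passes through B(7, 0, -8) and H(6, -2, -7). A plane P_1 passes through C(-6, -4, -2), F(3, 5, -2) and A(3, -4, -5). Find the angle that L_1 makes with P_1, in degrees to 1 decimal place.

29.5

A direction vector for L_1 is H − B = (-1, -2, 1).
CF = (9, 9, 0), CA = (9, 0, -3); a normal to P_1 is CF × CA = (-27, 27, -81).
Using C: P_1 has equation -27x + 27y - 81z = 216.
sin θ = |n·v| / (|n||v|) = |-108| / (√8019 · √6) = 0.49237.
θ ≈ 29.5°.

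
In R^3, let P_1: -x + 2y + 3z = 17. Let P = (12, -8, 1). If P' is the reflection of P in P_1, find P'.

(6, 4, 19)

λ = (n·P − d)/|n|² = (-25 − 17)/14 = -3.
Reflection = P − 2λn = (12, -8, 1) − (-6)·(-1, 2, 3) = (6, 4, 19).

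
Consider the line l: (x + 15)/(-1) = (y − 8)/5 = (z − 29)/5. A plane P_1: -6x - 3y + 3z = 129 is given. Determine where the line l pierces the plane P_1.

(-11, -12, 9)

l has direction (-1, 5, 5) through (-15, 8, 29).
Substitute r = (-15, 8, 29) + t(-1, 5, 5) into the plane: 153 + 6t = 129, so t = -4.
Intersection: (-15, 8, 29) + (-4)·(-1, 5, 5) = (-11, -12, 9).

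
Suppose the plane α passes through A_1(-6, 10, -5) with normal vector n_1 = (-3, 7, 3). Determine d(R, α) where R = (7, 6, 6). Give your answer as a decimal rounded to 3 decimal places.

4.154

α: n_1·r = n_1·A_1 gives -3x + 7y + 3z = 73.
n·R − d = (-3)·(7) + (7)·(6) + (3)·(6) − 73 = -34; |n| = √67.
Distance = |-34| / √67 = 34/√67 ≈ 4.154.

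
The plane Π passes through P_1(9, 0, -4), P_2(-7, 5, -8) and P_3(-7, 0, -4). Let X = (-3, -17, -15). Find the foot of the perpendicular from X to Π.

P_1P_2 = (-16, 5, -4), P_1P_3 = (-16, 0, 0); a normal to Π is P_1P_2 × P_1P_3 = (0, 64, 80).
Using P_1: Π has equation 64y + 80z = -320.
Foot = X − λn with λ = (n·X − d)/|n|² = (-2288 − (-320))/10496 = -3/16.
Foot = (-3, -17, -15) − (-3/16)·(0, 64, 80) = (-3, -5, 0).

(-3, -5, 0)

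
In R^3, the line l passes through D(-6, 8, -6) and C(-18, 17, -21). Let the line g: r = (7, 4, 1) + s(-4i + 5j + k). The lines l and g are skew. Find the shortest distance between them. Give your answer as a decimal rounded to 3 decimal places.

5.618

A direction vector for l is C − D = (-12, 9, -15).
Common perpendicular direction n = (-12, 9, -15) × (-4, 5, 1) = (84, 72, -24).
With w = (7, 4, 1) − (-6, 8, -6) = (13, -4, 7), w · n = 636.
Distance = |w · n| / |n| = |636| / √12816 ≈ 5.618.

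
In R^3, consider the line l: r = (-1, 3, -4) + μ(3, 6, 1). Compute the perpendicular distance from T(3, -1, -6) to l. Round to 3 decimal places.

Taking (-1, 3, -4) on l with direction v = (3, 6, 1): w = T − (-1, 3, -4) = (4, -4, -2), and w × v = (8, -10, 36).
Distance = |w × v| / |v| = √1460 / √46 ≈ 5.634.

5.634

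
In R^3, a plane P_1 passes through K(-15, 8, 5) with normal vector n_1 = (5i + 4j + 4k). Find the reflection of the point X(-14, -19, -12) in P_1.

P_1: n_1·r = n_1·K gives 5x + 4y + 4z = -23.
λ = (n·X − d)/|n|² = (-194 − (-23))/57 = -3.
Reflection = X − 2λn = (-14, -19, -12) − (-6)·(5, 4, 4) = (16, 5, 12).

(16, 5, 12)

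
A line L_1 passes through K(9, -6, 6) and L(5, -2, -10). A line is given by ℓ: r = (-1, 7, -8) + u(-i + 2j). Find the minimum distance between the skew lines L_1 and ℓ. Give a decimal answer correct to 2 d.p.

A direction vector for L_1 is L − K = (-4, 4, -16).
Common perpendicular direction n = (-4, 4, -16) × (-1, 2, 0) = (32, 16, -4).
With w = (-1, 7, -8) − (9, -6, 6) = (-10, 13, -14), w · n = -56.
Distance = |w · n| / |n| = |-56| / √1296 ≈ 1.56.

1.56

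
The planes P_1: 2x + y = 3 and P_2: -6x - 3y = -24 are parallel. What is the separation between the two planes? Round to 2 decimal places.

2.24

Rescale P_2 by 1/(-3): 2x + y = 8. Then distance = |3 − 8| / √5 ≈ 2.24.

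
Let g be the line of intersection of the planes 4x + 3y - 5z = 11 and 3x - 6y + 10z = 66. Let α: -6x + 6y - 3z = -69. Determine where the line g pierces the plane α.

Direction of g: (4, 3, -5) × (3, -6, 10) = (0, -55, -33).
A point on g: solving the two plane equations with y = 18 gives (8, 18, 15).
Substitute r = (8, 18, 15) + t(0, -55, -33) into the plane: 15 + (-231)t = -69, so t = 4/11.
Intersection: (8, 18, 15) + (4/11)·(0, -55, -33) = (8, -2, 3).

(8, -2, 3)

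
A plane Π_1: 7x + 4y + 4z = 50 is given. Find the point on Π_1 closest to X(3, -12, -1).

(10, -8, 3)

Foot = X − λn with λ = (n·X − d)/|n|² = (-31 − 50)/81 = -1.
Foot = (3, -12, -1) − (-1)·(7, 4, 4) = (10, -8, 3).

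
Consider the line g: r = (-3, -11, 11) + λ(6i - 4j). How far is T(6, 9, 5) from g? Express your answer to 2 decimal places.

22.45

Taking (-3, -11, 11) on g with direction v = (6, -4, 0): w = T − (-3, -11, 11) = (9, 20, -6), and w × v = (-24, -36, -156).
Distance = |w × v| / |v| = √26208 / √52 ≈ 22.45.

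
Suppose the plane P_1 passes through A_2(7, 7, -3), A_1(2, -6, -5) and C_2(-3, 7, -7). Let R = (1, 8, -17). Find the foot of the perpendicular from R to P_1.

(-3, 8, -7)

A_2A_1 = (-5, -13, -2), A_2C_2 = (-10, 0, -4); a normal to P_1 is A_2A_1 × A_2C_2 = (52, 0, -130).
Using A_2: P_1 has equation 52x - 130z = 754.
Foot = R − λn with λ = (n·R − d)/|n|² = (2262 − 754)/19604 = 1/13.
Foot = (1, 8, -17) − (1/13)·(52, 0, -130) = (-3, 8, -7).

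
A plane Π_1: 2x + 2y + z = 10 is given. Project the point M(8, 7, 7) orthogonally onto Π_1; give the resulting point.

(2, 1, 4)

Foot = M − λn with λ = (n·M − d)/|n|² = (37 − 10)/9 = 3.
Foot = (8, 7, 7) − 3·(2, 2, 1) = (2, 1, 4).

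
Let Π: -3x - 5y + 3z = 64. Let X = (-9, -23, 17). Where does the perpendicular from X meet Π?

Foot = X − λn with λ = (n·X − d)/|n|² = (193 − 64)/43 = 3.
Foot = (-9, -23, 17) − 3·(-3, -5, 3) = (0, -8, 8).

(0, -8, 8)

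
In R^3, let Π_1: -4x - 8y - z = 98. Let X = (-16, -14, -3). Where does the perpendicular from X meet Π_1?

(-12, -6, -2)

Foot = X − λn with λ = (n·X − d)/|n|² = (179 − 98)/81 = 1.
Foot = (-16, -14, -3) − 1·(-4, -8, -1) = (-12, -6, -2).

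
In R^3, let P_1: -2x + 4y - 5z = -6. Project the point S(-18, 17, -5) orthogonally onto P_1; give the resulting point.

(-12, 5, 10)

Foot = S − λn with λ = (n·S − d)/|n|² = (129 − (-6))/45 = 3.
Foot = (-18, 17, -5) − 3·(-2, 4, -5) = (-12, 5, 10).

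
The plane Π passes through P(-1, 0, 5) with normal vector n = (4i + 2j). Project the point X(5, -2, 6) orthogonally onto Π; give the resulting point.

(1, -4, 6)

Π: n·r = n·P gives 4x + 2y = -4.
Foot = X − λn with λ = (n·X − d)/|n|² = (16 − (-4))/20 = 1.
Foot = (5, -2, 6) − 1·(4, 2, 0) = (1, -4, 6).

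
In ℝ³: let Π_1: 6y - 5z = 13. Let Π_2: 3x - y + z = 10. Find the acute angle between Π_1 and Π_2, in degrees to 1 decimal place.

64.9

cos θ = |n₁·n₂| / (|n₁||n₂|) = |-11| / (√61 · √11).
θ = arccos(0.42465) ≈ 64.9°.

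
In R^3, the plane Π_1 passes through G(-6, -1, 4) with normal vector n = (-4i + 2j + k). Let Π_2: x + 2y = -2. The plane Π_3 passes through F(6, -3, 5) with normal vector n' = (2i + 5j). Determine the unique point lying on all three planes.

Π_1: n·r = n·G gives -4x + 2y + z = 26.
Π_3: n'·r = n'·F gives 2x + 5y = -3.
Solving the 3×3 linear system -4x + 2y + z = 26, x + 2y = -2, 2x + 5y = -3 (e.g. by elimination or Cramer's rule, determinant = 1) gives (-4, 1, 8).

(-4, 1, 8)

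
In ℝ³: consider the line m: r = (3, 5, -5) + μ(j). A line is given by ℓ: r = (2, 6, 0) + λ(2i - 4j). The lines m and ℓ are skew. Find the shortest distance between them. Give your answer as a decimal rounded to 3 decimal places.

5.000

Common perpendicular direction n = (0, 1, 0) × (2, -4, 0) = (0, 0, -2).
With w = (2, 6, 0) − (3, 5, -5) = (-1, 1, 5), w · n = -10.
Distance = |w · n| / |n| = |-10| / √4 ≈ 5.000.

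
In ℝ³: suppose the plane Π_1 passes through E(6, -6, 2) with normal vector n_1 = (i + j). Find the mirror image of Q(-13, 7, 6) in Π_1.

(-7, 13, 6)

Π_1: n_1·r = n_1·E gives x + y = 0.
λ = (n·Q − d)/|n|² = (-6 − 0)/2 = -3.
Reflection = Q − 2λn = (-13, 7, 6) − (-6)·(1, 1, 0) = (-7, 13, 6).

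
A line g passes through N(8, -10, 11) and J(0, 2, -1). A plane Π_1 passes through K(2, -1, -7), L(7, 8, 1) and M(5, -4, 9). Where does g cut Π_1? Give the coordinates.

A direction vector for g is J − N = (-8, 12, -12).
KL = (5, 9, 8), KM = (3, -3, 16); a normal to Π_1 is KL × KM = (168, -56, -42).
Using K: Π_1 has equation 168x - 56y - 42z = 686.
Substitute r = (8, -10, 11) + t(-8, 12, -12) into the plane: 1442 + (-1512)t = 686, so t = 1/2.
Intersection: (8, -10, 11) + (1/2)·(-8, 12, -12) = (4, -4, 5).

(4, -4, 5)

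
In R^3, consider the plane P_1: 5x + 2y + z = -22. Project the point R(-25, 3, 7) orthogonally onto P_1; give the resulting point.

(-10, 9, 10)

Foot = R − λn with λ = (n·R − d)/|n|² = (-112 − (-22))/30 = -3.
Foot = (-25, 3, 7) − (-3)·(5, 2, 1) = (-10, 9, 10).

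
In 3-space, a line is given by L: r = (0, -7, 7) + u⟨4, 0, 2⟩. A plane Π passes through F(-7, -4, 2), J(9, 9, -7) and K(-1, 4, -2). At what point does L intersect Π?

FJ = (16, 13, -9), FK = (6, 8, -4); a normal to Π is FJ × FK = (20, 10, 50).
Using F: Π has equation 20x + 10y + 50z = -80.
Substitute r = (0, -7, 7) + t(4, 0, 2) into the plane: 280 + 180t = -80, so t = -2.
Intersection: (0, -7, 7) + (-2)·(4, 0, 2) = (-8, -7, 3).

(-8, -7, 3)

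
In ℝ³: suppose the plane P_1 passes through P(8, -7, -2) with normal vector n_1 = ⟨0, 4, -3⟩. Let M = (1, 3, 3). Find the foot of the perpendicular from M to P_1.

P_1: n_1·r = n_1·P gives 4y - 3z = -22.
Foot = M − λn with λ = (n·M − d)/|n|² = (3 − (-22))/25 = 1.
Foot = (1, 3, 3) − 1·(0, 4, -3) = (1, -1, 6).

(1, -1, 6)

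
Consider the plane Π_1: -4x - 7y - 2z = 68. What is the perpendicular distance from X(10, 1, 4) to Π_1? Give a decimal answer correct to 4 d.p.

n·X − d = (-4)·(10) + (-7)·(1) + (-2)·(4) − 68 = -123; |n| = √69.
Distance = |-123| / √69 = 123/√69 ≈ 14.8075.

14.8075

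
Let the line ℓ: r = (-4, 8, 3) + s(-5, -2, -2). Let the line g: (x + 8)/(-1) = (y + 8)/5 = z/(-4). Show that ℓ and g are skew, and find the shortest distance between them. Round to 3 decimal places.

g has direction (-1, 5, -4) through (-8, -8, 0).
Common perpendicular direction n = (-5, -2, -2) × (-1, 5, -4) = (18, -18, -27).
With w = (-8, -8, 0) − (-4, 8, 3) = (-4, -16, -3), w · n = 297.
Since n ≠ 0 the lines are not parallel, and w · n = 297 ≠ 0 so they do not intersect; hence they are skew.
Distance = |w · n| / |n| = |297| / √1377 ≈ 8.004.

8.004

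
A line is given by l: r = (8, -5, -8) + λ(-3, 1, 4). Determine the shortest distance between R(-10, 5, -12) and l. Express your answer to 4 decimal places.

18.7453

Taking (8, -5, -8) on l with direction v = (-3, 1, 4): w = R − (8, -5, -8) = (-18, 10, -4), and w × v = (44, 84, 12).
Distance = |w × v| / |v| = √9136 / √26 ≈ 18.7453.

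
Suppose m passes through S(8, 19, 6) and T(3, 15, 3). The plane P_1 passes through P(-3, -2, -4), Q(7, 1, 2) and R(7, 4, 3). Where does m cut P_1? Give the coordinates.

A direction vector for m is T − S = (-5, -4, -3).
PQ = (10, 3, 6), PR = (10, 6, 7); a normal to P_1 is PQ × PR = (-15, -10, 30).
Using P: P_1 has equation -15x - 10y + 30z = -55.
Substitute r = (8, 19, 6) + t(-5, -4, -3) into the plane: -130 + 25t = -55, so t = 3.
Intersection: (8, 19, 6) + 3·(-5, -4, -3) = (-7, 7, -3).

(-7, 7, -3)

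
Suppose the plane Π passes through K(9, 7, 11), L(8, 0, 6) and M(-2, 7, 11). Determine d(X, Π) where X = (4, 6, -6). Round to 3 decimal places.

13.252

KL = (-1, -7, -5), KM = (-11, 0, 0); a normal to Π is KL × KM = (0, 55, -77).
Using K: Π has equation 55y - 77z = -462.
n·X − d = (0)·(4) + (55)·(6) + (-77)·(-6) − (-462) = 1254; |n| = √8954.
Distance = |1254| / √8954 = 1254/√8954 ≈ 13.252.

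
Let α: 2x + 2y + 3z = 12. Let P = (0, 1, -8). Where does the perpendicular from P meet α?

(4, 5, -2)

Foot = P − λn with λ = (n·P − d)/|n|² = (-22 − 12)/17 = -2.
Foot = (0, 1, -8) − (-2)·(2, 2, 3) = (4, 5, -2).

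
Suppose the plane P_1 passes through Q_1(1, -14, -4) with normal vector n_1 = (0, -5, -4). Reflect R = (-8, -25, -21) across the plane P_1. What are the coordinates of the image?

(-8, 5, 3)

P_1: n_1·r = n_1·Q_1 gives -5y - 4z = 86.
λ = (n·R − d)/|n|² = (209 − 86)/41 = 3.
Reflection = R − 2λn = (-8, -25, -21) − 6·(0, -5, -4) = (-8, 5, 3).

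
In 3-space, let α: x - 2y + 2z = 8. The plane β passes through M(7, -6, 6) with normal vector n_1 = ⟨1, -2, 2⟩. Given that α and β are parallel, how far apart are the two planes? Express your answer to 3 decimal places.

β: n_1·r = n_1·M gives x - 2y + 2z = 31.
Same normal n = (1, -2, 2) with |n| = √9; distance = |8 − 31| / |n| = 23/√9 ≈ 7.667.

7.667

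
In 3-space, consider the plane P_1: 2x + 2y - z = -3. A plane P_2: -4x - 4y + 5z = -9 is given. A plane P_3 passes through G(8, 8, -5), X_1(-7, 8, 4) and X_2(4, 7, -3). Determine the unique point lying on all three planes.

(0, -4, -5)

GX_1 = (-15, 0, 9), GX_2 = (-4, -1, 2); a normal to P_3 is GX_1 × GX_2 = (9, -6, 15).
Using G: P_3 has equation 9x - 6y + 15z = -51.
Solving the 3×3 linear system 2x + 2y - z = -3, -4x - 4y + 5z = -9, 9x - 6y + 15z = -51 (e.g. by elimination or Cramer's rule, determinant = 90) gives (0, -4, -5).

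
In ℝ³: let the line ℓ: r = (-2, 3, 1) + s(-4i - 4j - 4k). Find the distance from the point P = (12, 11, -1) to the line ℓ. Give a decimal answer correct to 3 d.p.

Taking (-2, 3, 1) on ℓ with direction v = (-4, -4, -4): w = P − (-2, 3, 1) = (14, 8, -2), and w × v = (-40, 64, -24).
Distance = |w × v| / |v| = √6272 / √48 ≈ 11.431.

11.431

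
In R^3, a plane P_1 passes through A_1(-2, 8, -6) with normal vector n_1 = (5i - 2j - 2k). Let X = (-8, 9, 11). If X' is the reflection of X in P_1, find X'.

(12, 1, 3)

P_1: n_1·r = n_1·A_1 gives 5x - 2y - 2z = -14.
λ = (n·X − d)/|n|² = (-80 − (-14))/33 = -2.
Reflection = X − 2λn = (-8, 9, 11) − (-4)·(5, -2, -2) = (12, 1, 3).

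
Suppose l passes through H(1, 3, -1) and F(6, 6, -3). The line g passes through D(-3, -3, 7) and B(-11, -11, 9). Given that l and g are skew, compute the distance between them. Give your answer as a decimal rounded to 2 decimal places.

A direction vector for l is F − H = (5, 3, -2).
A direction vector for g is B − D = (-8, -8, 2).
Common perpendicular direction n = (5, 3, -2) × (-8, -8, 2) = (-10, 6, -16).
With w = (-3, -3, 7) − (1, 3, -1) = (-4, -6, 8), w · n = -124.
Distance = |w · n| / |n| = |-124| / √392 ≈ 6.26.

6.26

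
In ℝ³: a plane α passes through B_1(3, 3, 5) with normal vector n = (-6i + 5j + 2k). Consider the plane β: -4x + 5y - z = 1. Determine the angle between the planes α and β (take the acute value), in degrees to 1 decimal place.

25.9

α: n·r = n·B_1 gives -6x + 5y + 2z = 7.
cos θ = |n₁·n₂| / (|n₁||n₂|) = |47| / (√65 · √42).
θ = arccos(0.89953) ≈ 25.9°.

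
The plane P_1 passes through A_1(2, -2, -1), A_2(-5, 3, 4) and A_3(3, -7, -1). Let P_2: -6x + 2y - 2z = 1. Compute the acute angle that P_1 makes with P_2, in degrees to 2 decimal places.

40.02

A_1A_2 = (-7, 5, 5), A_1A_3 = (1, -5, 0); a normal to P_1 is A_1A_2 × A_1A_3 = (25, 5, 30).
Using A_1: P_1 has equation 25x + 5y + 30z = 10.
cos θ = |n₁·n₂| / (|n₁||n₂|) = |-200| / (√1550 · √44).
θ = arccos(0.76584) ≈ 40.02°.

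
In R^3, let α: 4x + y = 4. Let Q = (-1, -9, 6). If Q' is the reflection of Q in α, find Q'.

λ = (n·Q − d)/|n|² = (-13 − 4)/17 = -1.
Reflection = Q − 2λn = (-1, -9, 6) − (-2)·(4, 1, 0) = (7, -7, 6).

(7, -7, 6)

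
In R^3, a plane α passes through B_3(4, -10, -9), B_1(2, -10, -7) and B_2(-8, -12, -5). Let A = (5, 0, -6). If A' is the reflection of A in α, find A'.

(9, -16, -2)

B_3B_1 = (-2, 0, 2), B_3B_2 = (-12, -2, 4); a normal to α is B_3B_1 × B_3B_2 = (4, -16, 4).
Using B_3: α has equation 4x - 16y + 4z = 140.
λ = (n·A − d)/|n|² = (-4 − 140)/288 = -1/2.
Reflection = A − 2λn = (5, 0, -6) − (-1)·(4, -16, 4) = (9, -16, -2).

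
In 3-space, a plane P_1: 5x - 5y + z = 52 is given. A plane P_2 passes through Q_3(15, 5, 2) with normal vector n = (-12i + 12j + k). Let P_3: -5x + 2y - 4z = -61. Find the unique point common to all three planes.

(11, 1, 2)

P_2: n·r = n·Q_3 gives -12x + 12y + z = -118.
Solving the 3×3 linear system 5x - 5y + z = 52, -12x + 12y + z = -118, -5x + 2y - 4z = -61 (e.g. by elimination or Cramer's rule, determinant = 51) gives (11, 1, 2).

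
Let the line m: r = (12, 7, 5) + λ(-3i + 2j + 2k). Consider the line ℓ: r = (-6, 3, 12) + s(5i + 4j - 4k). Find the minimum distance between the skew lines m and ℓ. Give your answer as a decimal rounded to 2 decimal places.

5.21

Common perpendicular direction n = (-3, 2, 2) × (5, 4, -4) = (-16, -2, -22).
With w = (-6, 3, 12) − (12, 7, 5) = (-18, -4, 7), w · n = 142.
Distance = |w · n| / |n| = |142| / √744 ≈ 5.21.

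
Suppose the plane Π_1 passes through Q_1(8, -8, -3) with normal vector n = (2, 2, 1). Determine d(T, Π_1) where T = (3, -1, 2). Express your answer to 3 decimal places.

3.000

Π_1: n·r = n·Q_1 gives 2x + 2y + z = -3.
n·T − d = (2)·(3) + (2)·(-1) + (1)·(2) − (-3) = 9; |n| = √9.
Distance = |9| / √9 = 9/√9 ≈ 3.000.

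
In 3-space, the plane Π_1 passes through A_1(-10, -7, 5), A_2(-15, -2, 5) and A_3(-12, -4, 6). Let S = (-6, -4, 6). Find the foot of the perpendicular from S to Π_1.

A_1A_2 = (-5, 5, 0), A_1A_3 = (-2, 3, 1); a normal to Π_1 is A_1A_2 × A_1A_3 = (5, 5, -5).
Using A_1: Π_1 has equation 5x + 5y - 5z = -110.
Foot = S − λn with λ = (n·S − d)/|n|² = (-80 − (-110))/75 = 2/5.
Foot = (-6, -4, 6) − (2/5)·(5, 5, -5) = (-8, -6, 8).

(-8, -6, 8)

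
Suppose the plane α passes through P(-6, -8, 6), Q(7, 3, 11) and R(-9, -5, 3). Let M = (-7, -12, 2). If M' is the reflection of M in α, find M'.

PQ = (13, 11, 5), PR = (-3, 3, -3); a normal to α is PQ × PR = (-48, 24, 72).
Using P: α has equation -48x + 24y + 72z = 528.
λ = (n·M − d)/|n|² = (192 − 528)/8064 = -1/24.
Reflection = M − 2λn = (-7, -12, 2) − (-1/12)·(-48, 24, 72) = (-11, -10, 8).

(-11, -10, 8)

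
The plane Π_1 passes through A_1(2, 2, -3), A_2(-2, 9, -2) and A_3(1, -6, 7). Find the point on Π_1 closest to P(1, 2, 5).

(-1, 1, 4)

A_1A_2 = (-4, 7, 1), A_1A_3 = (-1, -8, 10); a normal to Π_1 is A_1A_2 × A_1A_3 = (78, 39, 39).
Using A_1: Π_1 has equation 78x + 39y + 39z = 117.
Foot = P − λn with λ = (n·P − d)/|n|² = (351 − 117)/9126 = 1/39.
Foot = (1, 2, 5) − (1/39)·(78, 39, 39) = (-1, 1, 4).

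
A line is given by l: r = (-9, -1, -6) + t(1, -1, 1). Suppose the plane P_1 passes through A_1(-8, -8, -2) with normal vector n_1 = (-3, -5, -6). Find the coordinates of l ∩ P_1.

(-11, 1, -8)

P_1: n_1·r = n_1·A_1 gives -3x - 5y - 6z = 76.
Substitute r = (-9, -1, -6) + t(1, -1, 1) into the plane: 68 + (-4)t = 76, so t = -2.
Intersection: (-9, -1, -6) + (-2)·(1, -1, 1) = (-11, 1, -8).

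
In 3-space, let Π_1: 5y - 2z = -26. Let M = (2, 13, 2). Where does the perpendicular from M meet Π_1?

(2, -2, 8)

Foot = M − λn with λ = (n·M − d)/|n|² = (61 − (-26))/29 = 3.
Foot = (2, 13, 2) − 3·(0, 5, -2) = (2, -2, 8).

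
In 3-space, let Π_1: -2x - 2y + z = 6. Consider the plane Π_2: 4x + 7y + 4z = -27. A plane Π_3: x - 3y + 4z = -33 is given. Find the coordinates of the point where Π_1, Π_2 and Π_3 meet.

Solving the 3×3 linear system -2x - 2y + z = 6, 4x + 7y + 4z = -27, x - 3y + 4z = -33 (e.g. by elimination or Cramer's rule, determinant = -75) gives (-8, 3, -4).

(-8, 3, -4)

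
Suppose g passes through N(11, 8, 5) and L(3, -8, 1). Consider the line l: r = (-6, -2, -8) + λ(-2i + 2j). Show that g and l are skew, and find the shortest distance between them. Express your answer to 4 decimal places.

8.2733

A direction vector for g is L − N = (-8, -16, -4).
Common perpendicular direction n = (-8, -16, -4) × (-2, 2, 0) = (8, 8, -48).
With w = (-6, -2, -8) − (11, 8, 5) = (-17, -10, -13), w · n = 408.
Since n ≠ 0 the lines are not parallel, and w · n = 408 ≠ 0 so they do not intersect; hence they are skew.
Distance = |w · n| / |n| = |408| / √2432 ≈ 8.2733.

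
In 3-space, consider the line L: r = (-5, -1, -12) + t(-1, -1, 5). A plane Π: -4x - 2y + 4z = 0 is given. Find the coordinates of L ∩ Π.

(-6, -2, -7)

Substitute r = (-5, -1, -12) + t(-1, -1, 5) into the plane: -26 + 26t = 0, so t = 1.
Intersection: (-5, -1, -12) + 1·(-1, -1, 5) = (-6, -2, -7).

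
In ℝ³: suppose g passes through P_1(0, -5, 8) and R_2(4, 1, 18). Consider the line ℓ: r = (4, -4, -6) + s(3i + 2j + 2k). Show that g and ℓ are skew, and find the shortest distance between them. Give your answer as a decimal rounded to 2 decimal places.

A direction vector for g is R_2 − P_1 = (4, 6, 10).
Common perpendicular direction n = (4, 6, 10) × (3, 2, 2) = (-8, 22, -10).
With w = (4, -4, -6) − (0, -5, 8) = (4, 1, -14), w · n = 130.
Since n ≠ 0 the lines are not parallel, and w · n = 130 ≠ 0 so they do not intersect; hence they are skew.
Distance = |w · n| / |n| = |130| / √648 ≈ 5.11.

5.11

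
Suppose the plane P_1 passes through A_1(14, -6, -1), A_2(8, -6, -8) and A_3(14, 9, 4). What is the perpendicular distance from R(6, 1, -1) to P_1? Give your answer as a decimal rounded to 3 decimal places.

4.452

A_1A_2 = (-6, 0, -7), A_1A_3 = (0, 15, 5); a normal to P_1 is A_1A_2 × A_1A_3 = (105, 30, -90).
Using A_1: P_1 has equation 105x + 30y - 90z = 1380.
n·R − d = (105)·(6) + (30)·(1) + (-90)·(-1) − 1380 = -630; |n| = √20025.
Distance = |-630| / √20025 = 630/√20025 ≈ 4.452.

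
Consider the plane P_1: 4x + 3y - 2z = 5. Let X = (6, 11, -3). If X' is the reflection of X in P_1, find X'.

(-10, -1, 5)

λ = (n·X − d)/|n|² = (63 − 5)/29 = 2.
Reflection = X − 2λn = (6, 11, -3) − 4·(4, 3, -2) = (-10, -1, 5).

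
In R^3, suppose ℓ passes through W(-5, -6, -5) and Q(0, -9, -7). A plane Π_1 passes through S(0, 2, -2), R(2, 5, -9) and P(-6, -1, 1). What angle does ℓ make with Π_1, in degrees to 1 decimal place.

A direction vector for ℓ is Q − W = (5, -3, -2).
SR = (2, 3, -7), SP = (-6, -3, 3); a normal to Π_1 is SR × SP = (-12, 36, 12).
Using S: Π_1 has equation -12x + 36y + 12z = 48.
sin θ = |n·v| / (|n||v|) = |-192| / (√1584 · √38) = 0.78259.
θ ≈ 51.5°.

51.5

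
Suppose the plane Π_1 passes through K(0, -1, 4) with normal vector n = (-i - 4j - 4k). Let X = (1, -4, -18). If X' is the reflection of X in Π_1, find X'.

Π_1: n·r = n·K gives -x - 4y - 4z = -12.
λ = (n·X − d)/|n|² = (87 − (-12))/33 = 3.
Reflection = X − 2λn = (1, -4, -18) − 6·(-1, -4, -4) = (7, 20, 6).

(7, 20, 6)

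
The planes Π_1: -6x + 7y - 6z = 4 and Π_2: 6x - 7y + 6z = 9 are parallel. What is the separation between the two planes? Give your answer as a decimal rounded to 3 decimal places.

1.182

Rescale Π_2 by 1/(-1): -6x + 7y - 6z = -9. Then distance = |4 − (-9)| / √121 ≈ 1.182.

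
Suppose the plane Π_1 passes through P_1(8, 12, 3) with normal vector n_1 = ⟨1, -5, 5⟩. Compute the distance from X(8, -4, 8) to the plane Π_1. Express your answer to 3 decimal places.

Π_1: n_1·r = n_1·P_1 gives x - 5y + 5z = -37.
n·X − d = (1)·(8) + (-5)·(-4) + (5)·(8) − (-37) = 105; |n| = √51.
Distance = |105| / √51 = 105/√51 ≈ 14.703.

14.703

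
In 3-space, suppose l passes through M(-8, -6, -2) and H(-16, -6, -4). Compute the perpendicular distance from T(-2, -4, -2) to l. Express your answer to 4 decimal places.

A direction vector for l is H − M = (-8, 0, -2).
Taking (-8, -6, -2) on l with direction v = (-8, 0, -2): w = T − (-8, -6, -2) = (6, 2, 0), and w × v = (-4, 12, 16).
Distance = |w × v| / |v| = √416 / √68 ≈ 2.4734.

2.4734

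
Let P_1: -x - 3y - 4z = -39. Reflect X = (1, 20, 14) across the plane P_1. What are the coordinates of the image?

λ = (n·X − d)/|n|² = (-117 − (-39))/26 = -3.
Reflection = X − 2λn = (1, 20, 14) − (-6)·(-1, -3, -4) = (-5, 2, -10).

(-5, 2, -10)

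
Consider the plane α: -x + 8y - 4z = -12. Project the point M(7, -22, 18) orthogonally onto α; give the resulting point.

(4, 2, 6)

Foot = M − λn with λ = (n·M − d)/|n|² = (-255 − (-12))/81 = -3.
Foot = (7, -22, 18) − (-3)·(-1, 8, -4) = (4, 2, 6).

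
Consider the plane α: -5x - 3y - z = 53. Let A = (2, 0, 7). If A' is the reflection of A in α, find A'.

(-18, -12, 3)

λ = (n·A − d)/|n|² = (-17 − 53)/35 = -2.
Reflection = A − 2λn = (2, 0, 7) − (-4)·(-5, -3, -1) = (-18, -12, 3).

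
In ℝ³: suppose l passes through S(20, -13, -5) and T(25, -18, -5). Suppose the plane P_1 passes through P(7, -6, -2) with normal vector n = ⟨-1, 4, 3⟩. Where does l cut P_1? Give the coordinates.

(10, -3, -5)

A direction vector for l is T − S = (5, -5, 0).
P_1: n·r = n·P gives -x + 4y + 3z = -37.
Substitute r = (20, -13, -5) + t(5, -5, 0) into the plane: -87 + (-25)t = -37, so t = -2.
Intersection: (20, -13, -5) + (-2)·(5, -5, 0) = (10, -3, -5).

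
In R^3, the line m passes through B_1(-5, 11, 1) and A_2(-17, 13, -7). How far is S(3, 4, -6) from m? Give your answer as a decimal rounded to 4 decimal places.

12.1756

A direction vector for m is A_2 − B_1 = (-12, 2, -8).
Taking (-5, 11, 1) on m with direction v = (-12, 2, -8): w = S − (-5, 11, 1) = (8, -7, -7), and w × v = (70, 148, -68).
Distance = |w × v| / |v| = √31428 / √212 ≈ 12.1756.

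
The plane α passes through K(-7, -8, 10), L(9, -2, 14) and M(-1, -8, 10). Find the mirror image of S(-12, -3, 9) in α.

(-12, -7, 15)

KL = (16, 6, 4), KM = (6, 0, 0); a normal to α is KL × KM = (0, 24, -36).
Using K: α has equation 24y - 36z = -552.
λ = (n·S − d)/|n|² = (-396 − (-552))/1872 = 1/12.
Reflection = S − 2λn = (-12, -3, 9) − (1/6)·(0, 24, -36) = (-12, -7, 15).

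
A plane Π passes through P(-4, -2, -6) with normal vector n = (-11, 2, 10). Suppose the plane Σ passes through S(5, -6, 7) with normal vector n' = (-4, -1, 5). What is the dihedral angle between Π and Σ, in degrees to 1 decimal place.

Π: n·r = n·P gives -11x + 2y + 10z = -20.
Σ: n'·r = n'·S gives -4x - y + 5z = 21.
cos θ = |n₁·n₂| / (|n₁||n₂|) = |92| / (√225 · √42).
θ = arccos(0.94639) ≈ 18.8°.

18.8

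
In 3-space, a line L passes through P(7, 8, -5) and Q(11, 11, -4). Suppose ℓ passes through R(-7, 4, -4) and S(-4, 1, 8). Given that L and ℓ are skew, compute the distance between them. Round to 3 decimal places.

A direction vector for L is Q − P = (4, 3, 1).
A direction vector for ℓ is S − R = (3, -3, 12).
Common perpendicular direction n = (4, 3, 1) × (3, -3, 12) = (39, -45, -21).
With w = (-7, 4, -4) − (7, 8, -5) = (-14, -4, 1), w · n = -387.
Distance = |w · n| / |n| = |-387| / √3987 ≈ 6.129.

6.129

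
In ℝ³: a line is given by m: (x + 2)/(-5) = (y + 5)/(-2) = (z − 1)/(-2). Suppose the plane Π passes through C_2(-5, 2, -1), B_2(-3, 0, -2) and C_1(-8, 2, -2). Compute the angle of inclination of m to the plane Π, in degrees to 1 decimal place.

m has direction (-5, -2, -2) through (-2, -5, 1).
C_2B_2 = (2, -2, -1), C_2C_1 = (-3, 0, -1); a normal to Π is C_2B_2 × C_2C_1 = (2, 5, -6).
Using C_2: Π has equation 2x + 5y - 6z = 6.
sin θ = |n·v| / (|n||v|) = |-8| / (√65 · √33) = 0.17273.
θ ≈ 9.9°.

9.9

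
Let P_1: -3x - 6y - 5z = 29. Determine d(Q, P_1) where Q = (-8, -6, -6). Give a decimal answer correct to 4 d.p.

n·Q − d = (-3)·(-8) + (-6)·(-6) + (-5)·(-6) − 29 = 61; |n| = √70.
Distance = |61| / √70 = 61/√70 ≈ 7.2909.

7.2909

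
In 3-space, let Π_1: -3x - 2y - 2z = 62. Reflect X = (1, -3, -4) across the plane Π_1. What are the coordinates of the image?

λ = (n·X − d)/|n|² = (11 − 62)/17 = -3.
Reflection = X − 2λn = (1, -3, -4) − (-6)·(-3, -2, -2) = (-17, -15, -16).

(-17, -15, -16)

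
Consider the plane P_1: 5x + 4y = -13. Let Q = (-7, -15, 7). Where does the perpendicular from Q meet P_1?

Foot = Q − λn with λ = (n·Q − d)/|n|² = (-95 − (-13))/41 = -2.
Foot = (-7, -15, 7) − (-2)·(5, 4, 0) = (3, -7, 7).

(3, -7, 7)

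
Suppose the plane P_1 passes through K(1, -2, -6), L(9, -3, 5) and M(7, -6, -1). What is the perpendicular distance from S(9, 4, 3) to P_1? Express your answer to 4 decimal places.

KL = (8, -1, 11), KM = (6, -4, 5); a normal to P_1 is KL × KM = (39, 26, -26).
Using K: P_1 has equation 39x + 26y - 26z = 143.
n·S − d = (39)·(9) + (26)·(4) + (-26)·(3) − 143 = 234; |n| = √2873.
Distance = |234| / √2873 = 234/√2873 ≈ 4.3656.

4.3656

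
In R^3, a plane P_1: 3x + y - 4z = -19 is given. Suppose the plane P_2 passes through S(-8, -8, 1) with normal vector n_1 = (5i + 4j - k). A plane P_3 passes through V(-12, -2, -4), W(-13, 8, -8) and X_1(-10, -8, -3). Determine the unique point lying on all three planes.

P_2: n_1·r = n_1·S gives 5x + 4y - z = -73.
VW = (-1, 10, -4), VX_1 = (2, -6, 1); a normal to P_3 is VW × VX_1 = (-14, -7, -14).
Using V: P_3 has equation -14x - 7y - 14z = 238.
Solving the 3×3 linear system 3x + y - 4z = -19, 5x + 4y - z = -73, -14x - 7y - 14z = 238 (e.g. by elimination or Cramer's rule, determinant = -189) gives (-9, -8, -4).

(-9, -8, -4)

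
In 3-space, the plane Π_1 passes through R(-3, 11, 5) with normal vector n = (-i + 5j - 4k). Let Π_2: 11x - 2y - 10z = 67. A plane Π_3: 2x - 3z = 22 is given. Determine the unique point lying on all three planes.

Π_1: n·r = n·R gives -x + 5y - 4z = 38.
Solving the 3×3 linear system -x + 5y - 4z = 38, 11x - 2y - 10z = 67, 2x - 3z = 22 (e.g. by elimination or Cramer's rule, determinant = 43) gives (-1, 1, -8).

(-1, 1, -8)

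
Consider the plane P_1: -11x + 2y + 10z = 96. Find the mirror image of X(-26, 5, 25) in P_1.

(18, -3, -15)

λ = (n·X − d)/|n|² = (546 − 96)/225 = 2.
Reflection = X − 2λn = (-26, 5, 25) − 4·(-11, 2, 10) = (18, -3, -15).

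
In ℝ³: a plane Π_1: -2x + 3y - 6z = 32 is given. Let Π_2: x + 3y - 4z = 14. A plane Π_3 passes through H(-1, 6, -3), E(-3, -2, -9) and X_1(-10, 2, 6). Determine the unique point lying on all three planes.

(-4, 2, -3)

HE = (-2, -8, -6), HX_1 = (-9, -4, 9); a normal to Π_3 is HE × HX_1 = (-96, 72, -64).
Using H: Π_3 has equation -96x + 72y - 64z = 720.
Solving the 3×3 linear system -2x + 3y - 6z = 32, x + 3y - 4z = 14, -96x + 72y - 64z = 720 (e.g. by elimination or Cramer's rule, determinant = -1008) gives (-4, 2, -3).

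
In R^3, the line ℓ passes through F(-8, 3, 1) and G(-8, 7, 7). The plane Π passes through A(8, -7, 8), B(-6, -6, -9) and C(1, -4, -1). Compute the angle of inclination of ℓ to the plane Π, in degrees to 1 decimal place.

A direction vector for ℓ is G − F = (0, 4, 6).
AB = (-14, 1, -17), AC = (-7, 3, -9); a normal to Π is AB × AC = (42, -7, -35).
Using A: Π has equation 42x - 7y - 35z = 105.
sin θ = |n·v| / (|n||v|) = |-238| / (√3038 · √52) = 0.59880.
θ ≈ 36.8°.

36.8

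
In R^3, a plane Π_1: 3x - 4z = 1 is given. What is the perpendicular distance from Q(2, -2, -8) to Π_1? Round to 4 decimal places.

n·Q − d = (3)·(2) + (0)·(-2) + (-4)·(-8) − 1 = 37; |n| = √25.
Distance = |37| / √25 = 37/√25 ≈ 7.4000.

7.4000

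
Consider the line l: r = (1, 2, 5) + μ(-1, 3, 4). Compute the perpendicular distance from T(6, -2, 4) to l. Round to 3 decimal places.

5.004

Taking (1, 2, 5) on l with direction v = (-1, 3, 4): w = T − (1, 2, 5) = (5, -4, -1), and w × v = (-13, -19, 11).
Distance = |w × v| / |v| = √651 / √26 ≈ 5.004.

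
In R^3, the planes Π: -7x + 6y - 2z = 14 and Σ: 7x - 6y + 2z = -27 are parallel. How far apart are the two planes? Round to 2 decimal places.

1.38

Rescale Σ by 1/(-1): -7x + 6y - 2z = 27. Then distance = |14 − 27| / √89 ≈ 1.38.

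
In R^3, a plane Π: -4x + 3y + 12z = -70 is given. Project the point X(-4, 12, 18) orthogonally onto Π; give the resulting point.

(4, 6, -6)

Foot = X − λn with λ = (n·X − d)/|n|² = (268 − (-70))/169 = 2.
Foot = (-4, 12, 18) − 2·(-4, 3, 12) = (4, 6, -6).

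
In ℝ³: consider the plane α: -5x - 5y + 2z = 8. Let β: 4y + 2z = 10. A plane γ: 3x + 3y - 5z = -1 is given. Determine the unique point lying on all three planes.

(-5, 3, -1)

Solving the 3×3 linear system -5x - 5y + 2z = 8, 4y + 2z = 10, 3x + 3y - 5z = -1 (e.g. by elimination or Cramer's rule, determinant = 76) gives (-5, 3, -1).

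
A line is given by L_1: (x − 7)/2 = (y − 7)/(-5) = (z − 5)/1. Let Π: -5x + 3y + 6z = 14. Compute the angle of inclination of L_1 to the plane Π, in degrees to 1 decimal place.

24.5

L_1 has direction (2, -5, 1) through (7, 7, 5).
sin θ = |n·v| / (|n||v|) = |-19| / (√70 · √30) = 0.41461.
θ ≈ 24.5°.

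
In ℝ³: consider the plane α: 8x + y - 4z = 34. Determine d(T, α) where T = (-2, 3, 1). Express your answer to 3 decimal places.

n·T − d = (8)·(-2) + (1)·(3) + (-4)·(1) − 34 = -51; |n| = √81.
Distance = |-51| / √81 = 51/√81 ≈ 5.667.

5.667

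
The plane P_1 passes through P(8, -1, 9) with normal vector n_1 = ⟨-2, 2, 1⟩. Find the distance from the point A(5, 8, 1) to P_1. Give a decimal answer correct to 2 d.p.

5.33

P_1: n_1·r = n_1·P gives -2x + 2y + z = -9.
n·A − d = (-2)·(5) + (2)·(8) + (1)·(1) − (-9) = 16; |n| = √9.
Distance = |16| / √9 = 16/√9 ≈ 5.33.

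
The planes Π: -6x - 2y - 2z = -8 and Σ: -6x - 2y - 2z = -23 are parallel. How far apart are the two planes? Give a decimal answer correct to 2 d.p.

Same normal n = (-6, -2, -2) with |n| = √44; distance = |-8 − (-23)| / |n| = 15/√44 ≈ 2.26.

2.26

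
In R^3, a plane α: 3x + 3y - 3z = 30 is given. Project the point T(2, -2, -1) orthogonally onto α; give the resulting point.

(5, 1, -4)

Foot = T − λn with λ = (n·T − d)/|n|² = (3 − 30)/27 = -1.
Foot = (2, -2, -1) − (-1)·(3, 3, -3) = (5, 1, -4).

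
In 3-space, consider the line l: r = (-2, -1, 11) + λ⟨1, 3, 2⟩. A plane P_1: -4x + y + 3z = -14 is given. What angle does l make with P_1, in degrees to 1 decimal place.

15.2

sin θ = |n·v| / (|n||v|) = |5| / (√26 · √14) = 0.26207.
θ ≈ 15.2°.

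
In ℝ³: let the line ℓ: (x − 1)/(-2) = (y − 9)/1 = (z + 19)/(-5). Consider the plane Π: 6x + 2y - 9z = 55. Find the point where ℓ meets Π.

(9, 5, 1)

ℓ has direction (-2, 1, -5) through (1, 9, -19).
Substitute r = (1, 9, -19) + t(-2, 1, -5) into the plane: 195 + 35t = 55, so t = -4.
Intersection: (1, 9, -19) + (-4)·(-2, 1, -5) = (9, 5, 1).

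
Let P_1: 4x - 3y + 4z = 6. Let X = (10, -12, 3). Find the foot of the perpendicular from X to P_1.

(2, -6, -5)

Foot = X − λn with λ = (n·X − d)/|n|² = (88 − 6)/41 = 2.
Foot = (10, -12, 3) − 2·(4, -3, 4) = (2, -6, -5).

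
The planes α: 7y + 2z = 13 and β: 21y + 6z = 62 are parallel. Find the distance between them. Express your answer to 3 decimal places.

Rescale β by 1/3: 7y + 2z = 62/3. Then distance = |13 − (62/3)| / √53 ≈ 1.053.

1.053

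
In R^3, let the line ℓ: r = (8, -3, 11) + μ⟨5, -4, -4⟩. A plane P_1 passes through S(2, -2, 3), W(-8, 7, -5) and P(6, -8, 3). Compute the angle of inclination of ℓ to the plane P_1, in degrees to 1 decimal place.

26.2

SW = (-10, 9, -8), SP = (4, -6, 0); a normal to P_1 is SW × SP = (-48, -32, 24).
Using S: P_1 has equation -48x - 32y + 24z = 40.
sin θ = |n·v| / (|n||v|) = |-208| / (√3904 · √57) = 0.44093.
θ ≈ 26.2°.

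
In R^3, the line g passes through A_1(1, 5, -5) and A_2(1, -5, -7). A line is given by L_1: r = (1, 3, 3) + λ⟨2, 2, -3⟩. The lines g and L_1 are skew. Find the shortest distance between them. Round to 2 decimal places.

4.24

A direction vector for g is A_2 − A_1 = (0, -10, -2).
Common perpendicular direction n = (0, -10, -2) × (2, 2, -3) = (34, -4, 20).
With w = (1, 3, 3) − (1, 5, -5) = (0, -2, 8), w · n = 168.
Distance = |w · n| / |n| = |168| / √1572 ≈ 4.24.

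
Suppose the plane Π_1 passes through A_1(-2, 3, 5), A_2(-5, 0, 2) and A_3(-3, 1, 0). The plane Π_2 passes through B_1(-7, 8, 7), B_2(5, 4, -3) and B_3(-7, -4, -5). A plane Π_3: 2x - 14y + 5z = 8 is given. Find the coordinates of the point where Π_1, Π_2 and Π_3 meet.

A_1A_2 = (-3, -3, -3), A_1A_3 = (-1, -2, -5); a normal to Π_1 is A_1A_2 × A_1A_3 = (9, -12, 3).
Using A_1: Π_1 has equation 9x - 12y + 3z = -39.
B_1B_2 = (12, -4, -10), B_1B_3 = (0, -12, -12); a normal to Π_2 is B_1B_2 × B_1B_3 = (-72, 144, -144).
Using B_1: Π_2 has equation -72x + 144y - 144z = 648.
Solving the 3×3 linear system 9x - 12y + 3z = -39, -72x + 144y - 144z = 648, 2x - 14y + 5z = 8 (e.g. by elimination or Cramer's rule, determinant = -10368) gives (-7, -3, -4).

(-7, -3, -4)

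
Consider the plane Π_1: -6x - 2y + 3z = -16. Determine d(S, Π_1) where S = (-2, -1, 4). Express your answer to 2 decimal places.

n·S − d = (-6)·(-2) + (-2)·(-1) + (3)·(4) − (-16) = 42; |n| = √49.
Distance = |42| / √49 = 42/√49 ≈ 6.00.

6.00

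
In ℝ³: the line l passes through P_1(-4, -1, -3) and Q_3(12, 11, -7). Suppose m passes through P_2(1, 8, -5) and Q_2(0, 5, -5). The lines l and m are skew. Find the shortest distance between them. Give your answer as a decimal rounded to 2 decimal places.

A direction vector for l is Q_3 − P_1 = (16, 12, -4).
A direction vector for m is Q_2 − P_2 = (-1, -3, 0).
Common perpendicular direction n = (16, 12, -4) × (-1, -3, 0) = (-12, 4, -36).
With w = (1, 8, -5) − (-4, -1, -3) = (5, 9, -2), w · n = 48.
Distance = |w · n| / |n| = |48| / √1456 ≈ 1.26.

1.26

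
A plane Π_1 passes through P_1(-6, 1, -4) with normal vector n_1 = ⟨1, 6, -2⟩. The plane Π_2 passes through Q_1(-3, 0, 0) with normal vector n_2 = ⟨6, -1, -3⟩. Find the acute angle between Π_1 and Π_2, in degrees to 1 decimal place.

82.1

Π_1: n_1·r = n_1·P_1 gives x + 6y - 2z = 8.
Π_2: n_2·r = n_2·Q_1 gives 6x - y - 3z = -18.
cos θ = |n₁·n₂| / (|n₁||n₂|) = |6| / (√41 · √46).
θ = arccos(0.13816) ≈ 82.1°.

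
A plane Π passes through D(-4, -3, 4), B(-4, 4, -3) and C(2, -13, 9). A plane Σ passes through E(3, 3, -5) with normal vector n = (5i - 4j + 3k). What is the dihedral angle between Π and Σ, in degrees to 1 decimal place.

DB = (0, 7, -7), DC = (6, -10, 5); a normal to Π is DB × DC = (-35, -42, -42).
Using D: Π has equation -35x - 42y - 42z = 98.
Σ: n·r = n·E gives 5x - 4y + 3z = -12.
cos θ = |n₁·n₂| / (|n₁||n₂|) = |-133| / (√4753 · √50).
θ = arccos(0.27282) ≈ 74.2°.

74.2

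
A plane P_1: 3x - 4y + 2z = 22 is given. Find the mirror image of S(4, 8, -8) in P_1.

(16, -8, 0)

λ = (n·S − d)/|n|² = (-36 − 22)/29 = -2.
Reflection = S − 2λn = (4, 8, -8) − (-4)·(3, -4, 2) = (16, -8, 0).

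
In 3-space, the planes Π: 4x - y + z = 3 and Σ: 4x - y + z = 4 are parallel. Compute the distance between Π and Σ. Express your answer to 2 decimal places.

Same normal n = (4, -1, 1) with |n| = √18; distance = |3 − 4| / |n| = 1/√18 ≈ 0.24.

0.24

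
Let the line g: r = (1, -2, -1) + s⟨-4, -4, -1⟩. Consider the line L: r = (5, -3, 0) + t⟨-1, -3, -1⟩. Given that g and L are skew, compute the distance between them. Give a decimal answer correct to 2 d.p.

1.74

Common perpendicular direction n = (-4, -4, -1) × (-1, -3, -1) = (1, -3, 8).
With w = (5, -3, 0) − (1, -2, -1) = (4, -1, 1), w · n = 15.
Distance = |w · n| / |n| = |15| / √74 ≈ 1.74.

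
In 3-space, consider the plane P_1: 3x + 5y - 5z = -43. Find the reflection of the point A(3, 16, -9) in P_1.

(-15, -14, 21)

λ = (n·A − d)/|n|² = (134 − (-43))/59 = 3.
Reflection = A − 2λn = (3, 16, -9) − 6·(3, 5, -5) = (-15, -14, 21).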